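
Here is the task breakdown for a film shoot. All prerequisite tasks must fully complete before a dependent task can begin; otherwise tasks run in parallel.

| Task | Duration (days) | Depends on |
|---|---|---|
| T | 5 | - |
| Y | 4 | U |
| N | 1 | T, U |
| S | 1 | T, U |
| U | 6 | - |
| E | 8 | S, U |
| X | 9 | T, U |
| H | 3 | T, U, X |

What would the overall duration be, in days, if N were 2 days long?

18

As given, the longest chain is U→X→H = 6+9+3 = 18, so the finish is 18 days.
N has 11 days of float (longest path through it is 7).
No other chain overtakes it, so the finish is 18 days.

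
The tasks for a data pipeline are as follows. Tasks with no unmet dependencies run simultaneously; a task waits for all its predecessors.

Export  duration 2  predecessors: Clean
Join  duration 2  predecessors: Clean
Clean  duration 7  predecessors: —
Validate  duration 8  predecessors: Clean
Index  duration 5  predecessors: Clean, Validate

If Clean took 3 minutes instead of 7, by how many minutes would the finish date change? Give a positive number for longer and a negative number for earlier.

Actual critical path: Clean→Validate→Index = 7+8+5 = 20 ⇒ 20 minutes.
Clean is on the critical path; changing it to 3 makes that path 16 minutes.
The critical path is still Clean→Validate→Index; finish is now 16 minutes.
Change in finish: 16 − 20 = -4 minutes.

-4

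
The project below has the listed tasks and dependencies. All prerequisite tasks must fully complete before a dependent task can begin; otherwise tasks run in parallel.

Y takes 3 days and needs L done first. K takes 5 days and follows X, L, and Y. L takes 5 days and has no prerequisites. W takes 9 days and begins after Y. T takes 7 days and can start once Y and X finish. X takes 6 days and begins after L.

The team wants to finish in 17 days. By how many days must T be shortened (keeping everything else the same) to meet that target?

Current finish: 18 days; target: 17.
T is on every critical path, so each day cut from T cuts the finish by one (this holds down to a finish of 17).
Need 18 − 17 = 1 day off T → T becomes 6 days, finish becomes 17.

1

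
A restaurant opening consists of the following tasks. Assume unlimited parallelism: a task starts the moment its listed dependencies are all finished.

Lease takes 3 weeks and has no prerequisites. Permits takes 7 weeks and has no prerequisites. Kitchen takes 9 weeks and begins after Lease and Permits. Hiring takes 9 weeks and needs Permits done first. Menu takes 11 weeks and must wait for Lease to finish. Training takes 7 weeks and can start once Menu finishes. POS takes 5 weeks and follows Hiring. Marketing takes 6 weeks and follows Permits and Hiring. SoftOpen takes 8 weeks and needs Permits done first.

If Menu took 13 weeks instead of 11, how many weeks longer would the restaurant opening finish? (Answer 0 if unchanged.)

Actual critical path: Permits→Hiring→Marketing = 7+9+6 = 22 ⇒ 22 weeks.
The longest path through Menu is only 21 weeks, so Menu has float 1.
New critical path: Lease→Menu→Training = 3+13+7 = 23 ⇒ 23 weeks.
Change in finish: 23 − 22 = +1 weeks.

1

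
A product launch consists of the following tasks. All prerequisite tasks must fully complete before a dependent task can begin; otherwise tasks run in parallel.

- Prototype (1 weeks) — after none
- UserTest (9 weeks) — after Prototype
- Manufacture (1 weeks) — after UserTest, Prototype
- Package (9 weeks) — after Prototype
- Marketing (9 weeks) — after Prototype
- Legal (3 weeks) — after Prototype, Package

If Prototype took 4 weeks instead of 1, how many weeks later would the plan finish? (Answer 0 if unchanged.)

Critical path before the change: Prototype→Package→Legal = 1+9+3 = 13 giving 13 weeks.
Prototype is on the critical path; changing it to 4 makes that path 16 weeks.
No other chain overtakes it, so the finish is 16 weeks.
Change in finish: 16 − 13 = +3 weeks.

3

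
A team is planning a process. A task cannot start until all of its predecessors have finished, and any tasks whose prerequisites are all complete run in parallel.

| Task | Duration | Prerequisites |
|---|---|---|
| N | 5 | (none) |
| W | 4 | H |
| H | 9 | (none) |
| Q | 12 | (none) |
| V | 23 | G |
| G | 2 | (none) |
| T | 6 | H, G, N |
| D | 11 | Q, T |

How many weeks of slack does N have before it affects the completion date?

H→T→D = 9+6+11 = 26 sets the makespan at 26 weeks.
N finishes as early as 5 and must finish by 9.
Float = 26 − 22 = 4.

4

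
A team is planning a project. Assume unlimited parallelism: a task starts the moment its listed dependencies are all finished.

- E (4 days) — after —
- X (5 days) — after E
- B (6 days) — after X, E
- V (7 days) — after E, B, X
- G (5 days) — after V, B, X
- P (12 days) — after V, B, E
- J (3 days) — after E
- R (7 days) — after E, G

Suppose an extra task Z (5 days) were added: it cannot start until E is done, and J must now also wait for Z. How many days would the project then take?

Originally the project takes 34 days.
With Z inserted, J now waits for max(E, Z).
New critical path: E→X→B→V→G→R = 4+5+6+7+5+7 = 34 ⇒ 34 days.

34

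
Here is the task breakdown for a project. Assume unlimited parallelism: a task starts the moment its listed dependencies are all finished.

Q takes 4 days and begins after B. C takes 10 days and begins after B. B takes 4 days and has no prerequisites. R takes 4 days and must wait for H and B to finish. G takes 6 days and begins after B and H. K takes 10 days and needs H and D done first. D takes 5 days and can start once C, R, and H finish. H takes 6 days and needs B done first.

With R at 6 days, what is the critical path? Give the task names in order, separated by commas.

Baseline: B→H→R→D→K = 4+6+4+5+10 = 29 → 29 days.
R is on the critical path; changing it to 6 makes that path 31 days.
That remains the longest chain; total 31 days.

B, H, R, D, K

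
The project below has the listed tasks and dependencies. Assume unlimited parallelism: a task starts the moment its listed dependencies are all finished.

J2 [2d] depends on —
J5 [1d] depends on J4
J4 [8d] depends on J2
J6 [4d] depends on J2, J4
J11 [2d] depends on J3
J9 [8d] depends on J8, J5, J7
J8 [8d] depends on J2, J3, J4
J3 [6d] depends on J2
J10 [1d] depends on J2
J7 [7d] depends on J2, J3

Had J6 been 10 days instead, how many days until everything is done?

Baseline: J2→J4→J8→J9 = 2+8+8+8 = 26 → 26 days.
J6 has 12 days of float (longest path through it is 14).
No other chain overtakes it, so the finish is 26 days.

26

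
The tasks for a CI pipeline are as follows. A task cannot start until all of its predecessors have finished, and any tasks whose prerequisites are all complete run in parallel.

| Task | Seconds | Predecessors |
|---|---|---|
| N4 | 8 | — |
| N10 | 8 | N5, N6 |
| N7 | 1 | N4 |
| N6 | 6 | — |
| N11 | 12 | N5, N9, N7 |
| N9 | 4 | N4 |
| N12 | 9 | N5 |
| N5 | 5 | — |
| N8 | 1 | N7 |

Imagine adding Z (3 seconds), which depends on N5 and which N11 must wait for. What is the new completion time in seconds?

Originally the CI pipeline takes 24 seconds.
With Z inserted, N11 now waits for max(N5, N9, N7, Z).
New critical path: N4→N9→N11 = 8+4+12 = 24 ⇒ 24 seconds.

24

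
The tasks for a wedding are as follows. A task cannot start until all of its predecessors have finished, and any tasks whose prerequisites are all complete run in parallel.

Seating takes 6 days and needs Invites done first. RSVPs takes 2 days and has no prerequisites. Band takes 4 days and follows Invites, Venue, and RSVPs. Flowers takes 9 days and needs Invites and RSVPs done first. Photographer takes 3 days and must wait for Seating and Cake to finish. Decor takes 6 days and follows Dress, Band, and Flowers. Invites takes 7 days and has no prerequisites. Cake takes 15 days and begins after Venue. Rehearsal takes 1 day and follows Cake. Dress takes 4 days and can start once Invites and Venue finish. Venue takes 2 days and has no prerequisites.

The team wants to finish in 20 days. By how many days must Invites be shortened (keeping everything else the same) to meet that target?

Current finish: 22 days; target: 20.
Invites is on every critical path, so each day cut from Invites cuts the finish by one (this holds down to a finish of 20).
Need 22 − 20 = 2 days off Invites → Invites becomes 5 days, finish becomes 20.

2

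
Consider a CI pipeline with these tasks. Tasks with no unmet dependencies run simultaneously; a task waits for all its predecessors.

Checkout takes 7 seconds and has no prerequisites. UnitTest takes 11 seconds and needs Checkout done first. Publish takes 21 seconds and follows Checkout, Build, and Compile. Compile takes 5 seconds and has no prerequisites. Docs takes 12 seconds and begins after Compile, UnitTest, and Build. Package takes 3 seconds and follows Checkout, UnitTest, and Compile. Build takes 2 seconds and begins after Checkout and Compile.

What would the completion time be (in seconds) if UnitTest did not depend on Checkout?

30

With the dependency in place, Checkout→UnitTest→Docs = 7+11+12 = 30 sets the finish at 30 seconds.
Without Checkout→UnitTest, UnitTest's earliest start moves from 7 to 0.
After: Checkout→Build→Publish = 7+2+21 = 30 → 30 seconds.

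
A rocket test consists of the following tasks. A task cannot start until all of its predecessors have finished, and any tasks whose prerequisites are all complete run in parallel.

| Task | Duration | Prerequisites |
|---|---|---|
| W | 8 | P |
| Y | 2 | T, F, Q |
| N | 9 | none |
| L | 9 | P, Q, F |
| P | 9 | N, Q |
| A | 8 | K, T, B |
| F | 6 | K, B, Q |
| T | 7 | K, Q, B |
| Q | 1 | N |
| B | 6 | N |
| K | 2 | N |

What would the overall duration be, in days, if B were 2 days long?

Actual critical path: N→B→T→A = 9+6+7+8 = 30 ⇒ 30 days.
B lies on that path, so at 2 days the path becomes 26 days.
Now N→Q→P→L = 9+1+9+9 = 28 is longest, so the finish becomes 28 days.

28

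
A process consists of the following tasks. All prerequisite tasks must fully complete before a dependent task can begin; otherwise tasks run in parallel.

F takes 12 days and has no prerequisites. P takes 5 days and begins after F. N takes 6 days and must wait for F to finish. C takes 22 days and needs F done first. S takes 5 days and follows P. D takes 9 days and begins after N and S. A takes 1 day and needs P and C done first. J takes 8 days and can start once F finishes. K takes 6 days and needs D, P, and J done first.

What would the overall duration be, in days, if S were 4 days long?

Baseline: F→P→S→D→K = 12+5+5+9+6 = 37 → 37 days.
S is on the critical path; changing it to 4 makes that path 36 days.
No other chain overtakes it, so the finish is 36 days.

36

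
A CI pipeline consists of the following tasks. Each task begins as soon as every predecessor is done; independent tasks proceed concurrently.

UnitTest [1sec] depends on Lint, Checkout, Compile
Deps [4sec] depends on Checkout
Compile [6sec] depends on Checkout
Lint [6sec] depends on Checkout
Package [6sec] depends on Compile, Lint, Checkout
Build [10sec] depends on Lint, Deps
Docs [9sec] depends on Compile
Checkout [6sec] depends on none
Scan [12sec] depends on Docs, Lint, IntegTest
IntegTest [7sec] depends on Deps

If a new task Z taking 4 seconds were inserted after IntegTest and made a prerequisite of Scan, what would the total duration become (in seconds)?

Originally the plan takes 33 seconds.
With Z inserted, Scan now waits for max(Docs, Lint, IntegTest, Z).
New critical path: Checkout→Deps→IntegTest→Z→Scan = 6+4+7+4+12 = 33 ⇒ 33 seconds.

33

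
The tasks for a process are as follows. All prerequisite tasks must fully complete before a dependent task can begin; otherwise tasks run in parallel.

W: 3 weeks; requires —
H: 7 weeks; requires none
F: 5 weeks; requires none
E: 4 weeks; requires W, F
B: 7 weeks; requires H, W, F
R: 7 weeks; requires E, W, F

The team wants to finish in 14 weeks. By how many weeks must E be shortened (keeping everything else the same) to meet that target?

Current finish: 16 weeks; target: 14.
E is on every critical path, so each week cut from E cuts the finish by one (this holds down to a finish of 14).
Need 16 − 14 = 2 weeks off E → E becomes 2 weeks, finish becomes 14.

2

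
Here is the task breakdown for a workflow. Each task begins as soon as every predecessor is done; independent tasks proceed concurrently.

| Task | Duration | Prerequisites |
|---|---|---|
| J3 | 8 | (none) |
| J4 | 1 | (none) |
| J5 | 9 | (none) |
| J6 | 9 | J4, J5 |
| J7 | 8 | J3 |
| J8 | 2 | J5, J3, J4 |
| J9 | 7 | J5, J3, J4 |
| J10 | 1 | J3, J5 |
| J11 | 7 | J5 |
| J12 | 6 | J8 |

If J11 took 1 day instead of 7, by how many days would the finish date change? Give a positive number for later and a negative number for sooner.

The binding path is J5→J6 = 9+9 = 18; finish at 18 days.
J11 is off the critical path — its longest chain is 16 days, giving 2 of slack.
That remains the longest chain; total 18 days.
Change in finish: 18 − 18 = +0 days.

0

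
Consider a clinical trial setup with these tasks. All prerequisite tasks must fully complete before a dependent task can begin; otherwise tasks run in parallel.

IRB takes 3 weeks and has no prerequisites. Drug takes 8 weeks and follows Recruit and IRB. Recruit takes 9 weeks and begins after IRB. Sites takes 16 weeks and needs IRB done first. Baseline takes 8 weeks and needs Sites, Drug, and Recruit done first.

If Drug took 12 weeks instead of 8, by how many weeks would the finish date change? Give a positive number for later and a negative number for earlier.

4

The binding path is IRB→Recruit→Drug→Baseline = 3+9+8+8 = 28; finish at 28 weeks.
Since Drug is critical, the +4 change carries straight to that chain (now 32 weeks).
No other chain overtakes it, so the finish is 32 weeks.
Change in finish: 32 − 28 = +4 weeks.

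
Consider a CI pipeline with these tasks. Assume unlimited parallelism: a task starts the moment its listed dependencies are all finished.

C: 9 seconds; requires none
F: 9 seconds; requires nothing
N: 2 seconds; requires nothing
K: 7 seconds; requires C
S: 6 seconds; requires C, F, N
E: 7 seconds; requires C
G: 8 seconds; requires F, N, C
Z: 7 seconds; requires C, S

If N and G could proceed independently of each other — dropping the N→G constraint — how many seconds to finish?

22

Before: longest chain C→S→Z = 9+6+7 = 22, finish 22.
Dropping N→G doesn't change G's earliest start (9); another predecessor still binds.
After: C→S→Z = 9+6+7 = 22 → 22 seconds.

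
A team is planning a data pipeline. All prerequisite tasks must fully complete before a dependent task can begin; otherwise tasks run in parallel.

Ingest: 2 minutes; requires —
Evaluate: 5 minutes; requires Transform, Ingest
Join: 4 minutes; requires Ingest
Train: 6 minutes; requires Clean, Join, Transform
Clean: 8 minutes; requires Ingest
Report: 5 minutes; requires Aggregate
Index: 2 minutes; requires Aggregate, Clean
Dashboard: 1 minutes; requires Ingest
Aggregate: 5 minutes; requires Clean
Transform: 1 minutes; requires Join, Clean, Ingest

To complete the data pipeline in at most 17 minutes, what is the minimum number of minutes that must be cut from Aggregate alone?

3

Current finish: 20 minutes; target: 17.
Aggregate is on every critical path, so each minute cut from Aggregate cuts the finish by one (this holds down to a finish of 17).
Need 20 − 17 = 3 minutes off Aggregate → Aggregate becomes 2 minutes, finish becomes 17.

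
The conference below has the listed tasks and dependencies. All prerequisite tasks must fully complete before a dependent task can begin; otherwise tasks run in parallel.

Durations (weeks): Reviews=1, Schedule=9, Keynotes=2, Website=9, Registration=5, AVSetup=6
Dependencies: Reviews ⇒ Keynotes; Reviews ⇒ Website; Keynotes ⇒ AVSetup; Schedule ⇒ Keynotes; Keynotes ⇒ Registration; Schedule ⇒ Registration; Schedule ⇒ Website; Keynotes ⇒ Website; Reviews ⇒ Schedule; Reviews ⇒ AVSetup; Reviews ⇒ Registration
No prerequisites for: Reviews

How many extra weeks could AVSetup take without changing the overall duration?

Reviews→Schedule→Keynotes→Website = 1+9+2+9 = 21 sets the makespan at 21 weeks.
The longest chain containing AVSetup totals 18 weeks.
So AVSetup can slip 21 − 18 = 3 weeks.

3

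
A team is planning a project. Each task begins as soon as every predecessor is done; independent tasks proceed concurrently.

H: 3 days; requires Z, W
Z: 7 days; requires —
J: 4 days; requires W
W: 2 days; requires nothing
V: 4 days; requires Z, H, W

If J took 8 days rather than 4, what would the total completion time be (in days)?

Actual critical path: Z→H→V = 7+3+4 = 14 ⇒ 14 days.
J is off the critical path — its longest chain is 6 days, giving 8 of slack.
No other chain overtakes it, so the finish is 14 days.

14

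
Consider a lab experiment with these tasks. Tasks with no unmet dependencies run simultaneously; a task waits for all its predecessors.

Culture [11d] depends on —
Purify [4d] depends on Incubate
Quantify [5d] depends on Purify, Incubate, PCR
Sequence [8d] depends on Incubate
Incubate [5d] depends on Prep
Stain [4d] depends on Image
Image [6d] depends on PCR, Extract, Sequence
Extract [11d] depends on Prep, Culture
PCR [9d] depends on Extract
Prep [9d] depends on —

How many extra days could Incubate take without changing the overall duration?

9

Culture→Extract→PCR→Image→Stain = 11+11+9+6+4 = 41 sets the makespan at 41 days.
Longest path through Incubate: 32 days (earliest finish 14, latest finish 23).
Float = 41 − 32 = 9.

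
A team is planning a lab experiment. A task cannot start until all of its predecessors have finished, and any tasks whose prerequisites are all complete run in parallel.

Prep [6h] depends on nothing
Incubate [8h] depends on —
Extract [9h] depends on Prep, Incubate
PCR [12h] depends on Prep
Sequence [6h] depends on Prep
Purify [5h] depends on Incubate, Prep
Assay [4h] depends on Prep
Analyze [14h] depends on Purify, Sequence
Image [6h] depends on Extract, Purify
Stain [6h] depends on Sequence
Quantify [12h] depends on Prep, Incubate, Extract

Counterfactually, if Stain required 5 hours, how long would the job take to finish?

Critical path before the change: Incubate→Extract→Quantify = 8+9+12 = 29 giving 29 hours.
Stain is off the critical path — its longest chain is 18 hours, giving 11 of slack.
No other chain overtakes it, so the finish is 29 hours.

29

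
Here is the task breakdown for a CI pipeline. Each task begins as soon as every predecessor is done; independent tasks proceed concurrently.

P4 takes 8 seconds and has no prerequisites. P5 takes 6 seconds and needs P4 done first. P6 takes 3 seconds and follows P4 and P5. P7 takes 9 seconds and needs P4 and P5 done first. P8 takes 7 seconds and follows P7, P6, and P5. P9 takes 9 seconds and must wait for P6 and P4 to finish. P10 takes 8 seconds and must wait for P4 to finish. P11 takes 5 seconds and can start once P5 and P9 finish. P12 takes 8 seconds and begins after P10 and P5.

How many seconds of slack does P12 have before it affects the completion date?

7

The longest chain is P4→P5→P6→P9→P11 = 8+6+3+9+5 = 31; overall finish 31 seconds.
Longest path through P12: 24 seconds (earliest finish 24, latest finish 31).
Slack of P12 = 23 − 16 = 7 seconds.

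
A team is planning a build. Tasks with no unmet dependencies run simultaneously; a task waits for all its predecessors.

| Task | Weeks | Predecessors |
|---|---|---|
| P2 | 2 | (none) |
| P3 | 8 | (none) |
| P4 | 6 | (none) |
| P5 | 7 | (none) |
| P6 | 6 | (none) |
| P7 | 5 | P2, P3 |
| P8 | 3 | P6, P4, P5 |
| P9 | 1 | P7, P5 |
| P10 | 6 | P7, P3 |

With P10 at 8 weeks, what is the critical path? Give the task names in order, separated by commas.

P3, P7, P10

Baseline: P3→P7→P10 = 8+5+6 = 19 → 19 weeks.
P10 lies on that path, so at 8 weeks the path becomes 21 weeks.
That remains the longest chain; total 21 weeks.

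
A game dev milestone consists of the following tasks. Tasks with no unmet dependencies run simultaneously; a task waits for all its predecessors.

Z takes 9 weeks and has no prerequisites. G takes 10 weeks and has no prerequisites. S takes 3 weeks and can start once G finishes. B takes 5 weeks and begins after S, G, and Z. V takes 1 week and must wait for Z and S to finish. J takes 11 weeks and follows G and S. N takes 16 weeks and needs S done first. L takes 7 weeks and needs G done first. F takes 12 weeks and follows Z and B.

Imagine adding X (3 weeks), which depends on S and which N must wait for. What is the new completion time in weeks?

Originally the project takes 30 weeks.
With X inserted, N now waits for max(S, X).
New critical path: G→S→X→N = 10+3+3+16 = 32 ⇒ 32 weeks.

32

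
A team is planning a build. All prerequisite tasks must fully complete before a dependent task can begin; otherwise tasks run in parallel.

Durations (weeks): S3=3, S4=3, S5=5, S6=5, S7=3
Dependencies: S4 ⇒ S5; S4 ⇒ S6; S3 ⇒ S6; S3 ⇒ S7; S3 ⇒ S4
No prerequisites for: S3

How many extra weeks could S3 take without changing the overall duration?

0

Critical path: S3→S4→S5 = 3+3+5 = 11, so the finish is 11 weeks.
The longest chain containing S3 totals 11 weeks.
So S3 can slip 3 − 3 = 0 weeks.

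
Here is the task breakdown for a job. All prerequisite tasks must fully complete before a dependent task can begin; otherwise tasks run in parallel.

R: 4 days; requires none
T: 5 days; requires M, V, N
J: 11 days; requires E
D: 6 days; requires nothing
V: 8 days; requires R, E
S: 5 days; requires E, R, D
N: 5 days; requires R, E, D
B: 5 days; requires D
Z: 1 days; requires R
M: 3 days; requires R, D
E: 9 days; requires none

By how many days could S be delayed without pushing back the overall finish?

Critical path: E→V→T = 9+8+5 = 22, so the finish is 22 days.
Longest path through S: 14 days (earliest finish 14, latest finish 22).
Float = 22 − 14 = 8.

8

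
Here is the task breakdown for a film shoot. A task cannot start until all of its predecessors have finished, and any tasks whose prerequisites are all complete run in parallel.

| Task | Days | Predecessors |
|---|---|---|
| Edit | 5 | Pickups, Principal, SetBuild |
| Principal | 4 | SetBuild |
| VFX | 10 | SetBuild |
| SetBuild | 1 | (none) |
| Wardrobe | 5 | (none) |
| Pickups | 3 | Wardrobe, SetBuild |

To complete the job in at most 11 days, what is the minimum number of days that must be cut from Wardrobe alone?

Current finish: 13 days; target: 11.
Wardrobe is on every critical path, so each day cut from Wardrobe cuts the finish by one (this holds down to a finish of 11).
Need 13 − 11 = 2 days off Wardrobe → Wardrobe becomes 3 days, finish becomes 11.

2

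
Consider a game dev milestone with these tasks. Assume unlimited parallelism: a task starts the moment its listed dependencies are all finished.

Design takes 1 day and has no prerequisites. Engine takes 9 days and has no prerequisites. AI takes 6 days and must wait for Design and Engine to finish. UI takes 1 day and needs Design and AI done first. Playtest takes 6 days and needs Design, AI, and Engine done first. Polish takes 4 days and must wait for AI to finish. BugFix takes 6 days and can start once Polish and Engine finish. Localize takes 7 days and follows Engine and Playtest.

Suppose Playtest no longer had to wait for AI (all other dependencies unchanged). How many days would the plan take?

25

Before: longest chain Engine→AI→Playtest→Localize = 9+6+6+7 = 28, finish 28.
Without AI→Playtest, Playtest's earliest start moves from 15 to 9.
The longest chain is now Engine→AI→Polish→BugFix = 9+6+4+6 = 25, so the plan takes 25 days.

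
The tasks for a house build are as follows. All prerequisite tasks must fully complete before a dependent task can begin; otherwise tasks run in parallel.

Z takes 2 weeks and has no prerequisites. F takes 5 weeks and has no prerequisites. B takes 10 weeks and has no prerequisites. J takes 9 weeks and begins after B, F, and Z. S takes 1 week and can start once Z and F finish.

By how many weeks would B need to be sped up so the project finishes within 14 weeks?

Current finish: 19 weeks; target: 14.
B is on every critical path, so each week cut from B cuts the finish by one (this holds down to a finish of 14).
Need 19 − 14 = 5 weeks off B → B becomes 5 weeks, finish becomes 14.

5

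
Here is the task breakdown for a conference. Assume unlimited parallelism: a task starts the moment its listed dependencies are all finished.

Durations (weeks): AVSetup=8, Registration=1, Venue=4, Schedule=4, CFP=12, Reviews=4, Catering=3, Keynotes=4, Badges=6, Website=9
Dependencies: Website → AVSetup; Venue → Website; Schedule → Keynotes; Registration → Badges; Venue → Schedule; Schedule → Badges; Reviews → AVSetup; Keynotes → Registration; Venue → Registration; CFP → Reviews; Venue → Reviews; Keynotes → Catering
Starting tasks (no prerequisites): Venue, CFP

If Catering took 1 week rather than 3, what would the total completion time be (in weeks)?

24

Baseline: CFP→Reviews→AVSetup = 12+4+8 = 24 → 24 weeks.
Catering has 9 weeks of float (longest path through it is 15).
The critical path is still CFP→Reviews→AVSetup; finish is now 24 weeks.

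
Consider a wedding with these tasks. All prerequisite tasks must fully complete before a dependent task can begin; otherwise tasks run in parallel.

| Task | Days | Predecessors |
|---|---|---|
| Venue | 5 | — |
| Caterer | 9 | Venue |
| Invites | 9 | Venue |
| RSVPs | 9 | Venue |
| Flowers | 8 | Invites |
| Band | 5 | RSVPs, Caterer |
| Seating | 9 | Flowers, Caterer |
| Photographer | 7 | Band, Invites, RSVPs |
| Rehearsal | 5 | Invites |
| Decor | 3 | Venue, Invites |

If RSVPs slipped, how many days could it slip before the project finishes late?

5

Venue→Invites→Flowers→Seating = 5+9+8+9 = 31 sets the makespan at 31 days.
RSVPs finishes as early as 14 and must finish by 19.
So RSVPs can slip 19 − 14 = 5 days.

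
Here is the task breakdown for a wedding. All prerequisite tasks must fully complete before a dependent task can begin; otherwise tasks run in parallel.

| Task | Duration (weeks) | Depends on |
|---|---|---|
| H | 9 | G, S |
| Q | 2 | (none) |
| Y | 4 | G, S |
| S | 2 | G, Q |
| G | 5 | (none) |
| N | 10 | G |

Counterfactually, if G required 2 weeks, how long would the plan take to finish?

Baseline: G→S→H = 5+2+9 = 16 → 16 weeks.
G is on the critical path; changing it to 2 makes that path 13 weeks.
The binding chain switches to Q→S→H = 2+2+9 = 13; finish 13 weeks.

13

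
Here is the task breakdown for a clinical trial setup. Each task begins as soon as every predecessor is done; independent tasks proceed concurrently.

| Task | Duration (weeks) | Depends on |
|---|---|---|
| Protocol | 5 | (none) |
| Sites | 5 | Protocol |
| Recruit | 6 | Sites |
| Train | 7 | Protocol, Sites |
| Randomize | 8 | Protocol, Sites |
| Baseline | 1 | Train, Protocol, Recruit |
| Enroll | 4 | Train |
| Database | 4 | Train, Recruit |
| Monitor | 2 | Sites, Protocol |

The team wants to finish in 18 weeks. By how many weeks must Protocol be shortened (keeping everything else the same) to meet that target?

Current finish: 21 weeks; target: 18.
Protocol is on every critical path, so each week cut from Protocol cuts the finish by one (this holds down to a finish of 17).
Need 21 − 18 = 3 weeks off Protocol → Protocol becomes 2 weeks, finish becomes 18.

3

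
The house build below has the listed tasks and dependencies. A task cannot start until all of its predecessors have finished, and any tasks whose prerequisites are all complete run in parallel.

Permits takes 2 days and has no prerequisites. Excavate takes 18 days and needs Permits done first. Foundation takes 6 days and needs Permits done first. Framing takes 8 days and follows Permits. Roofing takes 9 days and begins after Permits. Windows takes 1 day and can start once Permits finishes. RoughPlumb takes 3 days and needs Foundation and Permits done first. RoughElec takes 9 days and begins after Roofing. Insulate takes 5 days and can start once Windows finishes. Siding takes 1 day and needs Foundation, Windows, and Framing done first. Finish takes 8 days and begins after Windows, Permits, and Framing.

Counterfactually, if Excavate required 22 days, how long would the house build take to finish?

24

Critical path before the change: Permits→Excavate = 2+18 = 20 giving 20 days.
Excavate is on the critical path; changing it to 22 makes that path 24 days.
The critical path is still Permits→Excavate; finish is now 24 days.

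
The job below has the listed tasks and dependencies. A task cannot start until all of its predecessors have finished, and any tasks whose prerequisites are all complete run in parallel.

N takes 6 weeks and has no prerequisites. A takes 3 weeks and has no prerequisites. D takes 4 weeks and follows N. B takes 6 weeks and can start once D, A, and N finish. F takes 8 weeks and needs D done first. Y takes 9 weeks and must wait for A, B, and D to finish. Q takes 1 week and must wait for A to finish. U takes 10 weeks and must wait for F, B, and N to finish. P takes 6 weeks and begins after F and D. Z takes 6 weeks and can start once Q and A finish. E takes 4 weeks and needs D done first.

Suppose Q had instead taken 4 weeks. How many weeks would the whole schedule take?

28

As given, the longest chain is N→D→F→U = 6+4+8+10 = 28, so the finish is 28 weeks.
Q has 18 weeks of float (longest path through it is 10).
That remains the longest chain; total 28 weeks.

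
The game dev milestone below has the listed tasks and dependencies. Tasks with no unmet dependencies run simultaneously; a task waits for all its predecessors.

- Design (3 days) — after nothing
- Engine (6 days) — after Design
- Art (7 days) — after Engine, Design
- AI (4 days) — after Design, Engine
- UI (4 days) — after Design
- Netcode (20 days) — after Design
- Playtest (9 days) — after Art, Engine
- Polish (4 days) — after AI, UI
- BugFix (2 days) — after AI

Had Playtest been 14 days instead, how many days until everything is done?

30

Critical path before the change: Design→Engine→Art→Playtest = 3+6+7+9 = 25 giving 25 days.
Playtest lies on that path, so at 14 days the path becomes 30 days.
No other chain overtakes it, so the finish is 30 days.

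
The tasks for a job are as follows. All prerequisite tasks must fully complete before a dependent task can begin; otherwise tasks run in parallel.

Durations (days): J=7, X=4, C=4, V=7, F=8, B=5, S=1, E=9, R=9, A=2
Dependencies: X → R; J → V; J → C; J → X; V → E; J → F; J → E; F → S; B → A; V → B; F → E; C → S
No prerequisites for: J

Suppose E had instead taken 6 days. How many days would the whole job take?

21

Baseline: J→F→E = 7+8+9 = 24 → 24 days.
E is on the critical path; changing it to 6 makes that path 21 days.
The binding chain switches to J→V→B→A = 7+7+5+2 = 21; finish 21 days.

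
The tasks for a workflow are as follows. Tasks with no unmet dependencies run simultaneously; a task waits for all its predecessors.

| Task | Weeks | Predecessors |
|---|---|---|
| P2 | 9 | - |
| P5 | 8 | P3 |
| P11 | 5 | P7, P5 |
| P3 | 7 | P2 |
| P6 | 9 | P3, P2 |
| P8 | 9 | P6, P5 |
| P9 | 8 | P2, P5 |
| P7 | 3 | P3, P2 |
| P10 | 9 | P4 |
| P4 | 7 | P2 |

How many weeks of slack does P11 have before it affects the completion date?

5

The longest chain is P2→P3→P6→P8 = 9+7+9+9 = 34; overall finish 34 weeks.
Longest path through P11: 29 weeks (earliest finish 29, latest finish 34).
Float = 34 − 29 = 5.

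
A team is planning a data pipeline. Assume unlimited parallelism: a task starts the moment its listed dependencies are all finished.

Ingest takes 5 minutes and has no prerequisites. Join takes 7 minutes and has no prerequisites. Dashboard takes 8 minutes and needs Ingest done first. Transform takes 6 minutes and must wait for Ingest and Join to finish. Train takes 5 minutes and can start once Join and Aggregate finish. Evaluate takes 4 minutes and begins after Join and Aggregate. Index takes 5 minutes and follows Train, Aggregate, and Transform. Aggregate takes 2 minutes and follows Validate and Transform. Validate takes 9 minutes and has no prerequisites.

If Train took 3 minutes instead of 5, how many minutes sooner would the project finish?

Actual critical path: Join→Transform→Aggregate→Train→Index = 7+6+2+5+5 = 25 ⇒ 25 minutes.
Train is on the critical path; changing it to 3 makes that path 23 minutes.
The critical path is still Join→Transform→Aggregate→Train→Index; finish is now 23 minutes.
Change in finish: 23 − 25 = -2 minutes.

2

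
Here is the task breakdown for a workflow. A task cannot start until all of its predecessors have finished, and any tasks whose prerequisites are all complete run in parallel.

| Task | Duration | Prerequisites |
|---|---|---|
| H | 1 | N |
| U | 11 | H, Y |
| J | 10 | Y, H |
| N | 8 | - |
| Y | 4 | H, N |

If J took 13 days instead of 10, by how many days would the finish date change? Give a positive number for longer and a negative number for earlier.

2

Baseline: N→H→Y→U = 8+1+4+11 = 24 → 24 days.
The longest path through J is only 23 days, so J has float 1.
Now N→H→Y→J = 8+1+4+13 = 26 is longest, so the finish becomes 26 days.
Change in finish: 26 − 24 = +2 days.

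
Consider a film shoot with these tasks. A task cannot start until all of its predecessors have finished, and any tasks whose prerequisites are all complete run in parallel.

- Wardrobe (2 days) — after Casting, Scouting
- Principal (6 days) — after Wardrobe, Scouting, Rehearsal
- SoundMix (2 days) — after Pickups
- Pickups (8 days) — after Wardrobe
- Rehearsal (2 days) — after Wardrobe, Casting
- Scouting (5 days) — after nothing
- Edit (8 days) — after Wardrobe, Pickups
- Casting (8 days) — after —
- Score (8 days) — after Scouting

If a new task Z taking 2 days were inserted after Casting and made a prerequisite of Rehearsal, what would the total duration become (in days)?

Originally the schedule takes 26 days.
With Z inserted, Rehearsal now waits for max(Wardrobe, Casting, Z).
New critical path: Casting→Wardrobe→Pickups→Edit = 8+2+8+8 = 26 ⇒ 26 days.

26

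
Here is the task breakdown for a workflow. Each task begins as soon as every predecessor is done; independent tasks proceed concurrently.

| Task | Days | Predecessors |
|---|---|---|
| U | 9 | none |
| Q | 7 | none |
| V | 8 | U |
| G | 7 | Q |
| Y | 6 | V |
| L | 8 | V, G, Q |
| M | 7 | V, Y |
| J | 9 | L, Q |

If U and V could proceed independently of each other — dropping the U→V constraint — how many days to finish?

31

Before: longest chain U→V→L→J = 9+8+8+9 = 34, finish 34.
Without U→V, V's earliest start moves from 9 to 0.
After: Q→G→L→J = 7+7+8+9 = 31 → 31 days.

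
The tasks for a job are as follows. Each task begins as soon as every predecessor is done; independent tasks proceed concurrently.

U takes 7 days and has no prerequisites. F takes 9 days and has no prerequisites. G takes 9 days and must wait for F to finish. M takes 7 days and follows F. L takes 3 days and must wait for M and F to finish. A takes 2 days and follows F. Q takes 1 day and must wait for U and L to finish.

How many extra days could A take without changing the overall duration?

The longest chain is F→M→L→Q = 9+7+3+1 = 20; overall finish 20 days.
Longest path through A: 11 days (earliest finish 11, latest finish 20).
So A can slip 20 − 11 = 9 days.

9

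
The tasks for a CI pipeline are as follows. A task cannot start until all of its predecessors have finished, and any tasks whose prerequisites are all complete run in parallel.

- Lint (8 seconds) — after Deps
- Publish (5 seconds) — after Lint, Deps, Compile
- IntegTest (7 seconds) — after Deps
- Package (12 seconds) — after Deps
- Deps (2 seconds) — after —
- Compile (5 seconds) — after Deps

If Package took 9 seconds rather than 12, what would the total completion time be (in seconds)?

As given, the longest chain is Deps→Lint→Publish = 2+8+5 = 15, so the finish is 15 seconds.
The longest path through Package is only 14 seconds, so Package has float 1.
The critical path is still Deps→Lint→Publish; finish is now 15 seconds.

15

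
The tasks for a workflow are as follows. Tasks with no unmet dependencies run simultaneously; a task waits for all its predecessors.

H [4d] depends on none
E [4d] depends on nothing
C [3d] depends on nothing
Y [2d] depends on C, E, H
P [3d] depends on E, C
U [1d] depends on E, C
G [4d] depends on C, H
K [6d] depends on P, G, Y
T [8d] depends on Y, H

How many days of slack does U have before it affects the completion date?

H→Y→T = 4+2+8 = 14 sets the makespan at 14 days.
The longest chain containing U totals 5 days.
Slack of U = 13 − 4 = 9 days.

9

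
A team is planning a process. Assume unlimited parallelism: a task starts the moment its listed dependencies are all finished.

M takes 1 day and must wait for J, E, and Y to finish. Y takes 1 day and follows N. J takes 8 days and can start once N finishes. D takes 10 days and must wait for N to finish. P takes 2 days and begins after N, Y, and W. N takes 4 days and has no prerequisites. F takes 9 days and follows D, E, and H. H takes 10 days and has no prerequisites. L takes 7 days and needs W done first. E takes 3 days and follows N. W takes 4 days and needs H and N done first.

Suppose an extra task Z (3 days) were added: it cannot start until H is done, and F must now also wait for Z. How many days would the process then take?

23

Originally the process takes 23 days.
With Z inserted, F now waits for max(D, E, H, Z).
New critical path: N→D→F = 4+10+9 = 23 ⇒ 23 days.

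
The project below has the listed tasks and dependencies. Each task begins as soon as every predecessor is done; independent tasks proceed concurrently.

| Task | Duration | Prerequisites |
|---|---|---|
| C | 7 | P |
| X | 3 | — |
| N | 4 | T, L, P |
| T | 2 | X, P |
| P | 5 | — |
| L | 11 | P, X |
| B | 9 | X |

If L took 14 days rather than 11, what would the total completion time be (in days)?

23

Actual critical path: P→L→N = 5+11+4 = 20 ⇒ 20 days.
L is on the critical path; changing it to 14 makes that path 23 days.
No other chain overtakes it, so the finish is 23 days.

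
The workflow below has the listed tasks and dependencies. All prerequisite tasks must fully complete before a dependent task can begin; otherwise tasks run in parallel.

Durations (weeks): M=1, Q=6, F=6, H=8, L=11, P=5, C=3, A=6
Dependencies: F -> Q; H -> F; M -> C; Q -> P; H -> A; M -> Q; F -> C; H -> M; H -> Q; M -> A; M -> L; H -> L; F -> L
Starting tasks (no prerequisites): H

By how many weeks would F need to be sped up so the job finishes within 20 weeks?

Current finish: 25 weeks; target: 20.
F is on every critical path, so each week cut from F cuts the finish by one (this holds down to a finish of 20).
Need 25 − 20 = 5 weeks off F → F becomes 1 week, finish becomes 20.

5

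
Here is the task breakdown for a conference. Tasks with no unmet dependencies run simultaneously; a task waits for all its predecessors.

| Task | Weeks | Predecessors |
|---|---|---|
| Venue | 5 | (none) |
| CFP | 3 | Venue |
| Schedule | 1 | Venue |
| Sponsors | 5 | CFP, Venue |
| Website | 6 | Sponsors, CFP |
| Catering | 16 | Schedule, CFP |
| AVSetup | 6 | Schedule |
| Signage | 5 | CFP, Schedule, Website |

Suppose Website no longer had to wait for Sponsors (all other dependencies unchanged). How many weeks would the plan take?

Before: longest chain Venue→CFP→Sponsors→Website→Signage = 5+3+5+6+5 = 24, finish 24.
Without Sponsors→Website, Website's earliest start moves from 13 to 8.
After: Venue→CFP→Catering = 5+3+16 = 24 → 24 weeks.

24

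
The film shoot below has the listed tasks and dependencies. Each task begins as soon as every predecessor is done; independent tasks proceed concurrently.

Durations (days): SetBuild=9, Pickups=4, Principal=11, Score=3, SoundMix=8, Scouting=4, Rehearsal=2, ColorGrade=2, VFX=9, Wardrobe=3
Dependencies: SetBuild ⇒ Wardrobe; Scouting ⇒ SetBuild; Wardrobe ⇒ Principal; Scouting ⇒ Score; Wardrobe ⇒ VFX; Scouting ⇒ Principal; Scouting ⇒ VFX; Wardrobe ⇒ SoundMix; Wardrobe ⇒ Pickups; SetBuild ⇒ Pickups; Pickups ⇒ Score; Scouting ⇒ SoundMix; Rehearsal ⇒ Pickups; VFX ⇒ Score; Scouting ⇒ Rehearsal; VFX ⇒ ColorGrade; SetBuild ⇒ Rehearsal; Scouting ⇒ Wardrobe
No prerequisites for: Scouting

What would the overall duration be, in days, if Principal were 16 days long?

32

The binding path is Scouting→SetBuild→Wardrobe→VFX→Score = 4+9+3+9+3 = 28; finish at 28 days.
The longest path through Principal is only 27 days, so Principal has float 1.
Now Scouting→SetBuild→Wardrobe→Principal = 4+9+3+16 = 32 is longest, so the finish becomes 32 days.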